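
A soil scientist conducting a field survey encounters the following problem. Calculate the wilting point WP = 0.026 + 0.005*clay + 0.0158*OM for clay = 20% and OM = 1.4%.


WP = 0.026 + 0.005*20 + 0.0158*1.4
   = 0.026 + 0.1000 + 0.0221
   = 0.1481


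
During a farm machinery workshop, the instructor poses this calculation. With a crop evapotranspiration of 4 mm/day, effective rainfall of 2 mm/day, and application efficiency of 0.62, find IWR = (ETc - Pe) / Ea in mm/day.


IWR = (ETc - Pe) / Ea
    = (4 - 2) / 0.62
    = 2 / 0.62
    = 3.23 mm/day


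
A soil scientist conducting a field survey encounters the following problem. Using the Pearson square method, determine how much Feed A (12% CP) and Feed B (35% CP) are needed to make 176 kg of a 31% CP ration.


parts_A = CP_b - target = 35 - 31 = 4
parts_B = target - CP_a = 31 - 12 = 19
total_parts = 4 + 19 = 23
Feed A = 176 * 4 / 23 = 30.61 kg
Feed B = 176 * 19 / 23 = 145.39 kg

30.61 kg


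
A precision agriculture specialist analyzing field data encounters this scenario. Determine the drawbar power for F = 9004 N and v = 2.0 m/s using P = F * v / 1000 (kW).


P = F * v / 1000
  = 9004 * 2.0 / 1000
  = 18008 / 1000
  = 18.01 kW


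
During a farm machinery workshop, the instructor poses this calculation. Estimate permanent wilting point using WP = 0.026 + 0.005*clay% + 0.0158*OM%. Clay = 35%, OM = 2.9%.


WP = 0.026 + 0.005*35 + 0.0158*2.9
   = 0.026 + 0.1750 + 0.0458
   = 0.2468


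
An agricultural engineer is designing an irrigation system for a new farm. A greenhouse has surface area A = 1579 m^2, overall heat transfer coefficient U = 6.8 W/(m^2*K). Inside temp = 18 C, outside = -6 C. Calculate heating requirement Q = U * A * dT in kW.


dT = 18 - (-6) = 24 K
Q = U * A * dT
  = 6.8 * 1579 * 24
  = 257692.80 W = 257.69 kW


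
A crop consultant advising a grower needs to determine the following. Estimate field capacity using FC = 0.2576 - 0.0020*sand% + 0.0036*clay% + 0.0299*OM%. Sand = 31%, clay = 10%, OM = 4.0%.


FC = 0.2576 - 0.0020*31 + 0.0036*10 + 0.0299*4.0
   = 0.2576 - 0.0620 + 0.0360 + 0.1196
   = 0.3512


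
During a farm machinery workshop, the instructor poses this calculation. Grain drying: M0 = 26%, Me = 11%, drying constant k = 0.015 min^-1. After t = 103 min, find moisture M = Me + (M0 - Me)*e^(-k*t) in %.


M = Me + (M0 - Me) * e^(-k*t)
  = 11 + (26 - 11) * e^(-0.015*103)
  = 11 + 15 * e^(-1.545)
  = 11 + 15 * 0.21331
  = 11 + 3.1997
  = 14.20%


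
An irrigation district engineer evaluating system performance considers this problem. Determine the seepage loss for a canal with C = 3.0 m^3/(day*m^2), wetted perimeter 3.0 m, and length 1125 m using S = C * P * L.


S = C * P * L
  = 3.0 * 3.0 * 1125
  = 10125 m^3/day


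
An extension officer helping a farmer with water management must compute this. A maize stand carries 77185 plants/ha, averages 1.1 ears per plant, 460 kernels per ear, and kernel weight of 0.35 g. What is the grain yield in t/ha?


Y = density * ears * kernels * kw
  = 77185 * 1.1 * 460 * 0.35 g/ha
  = 13669463.50 g/ha
  = 13669.46 kg/ha = 13.67 t/ha


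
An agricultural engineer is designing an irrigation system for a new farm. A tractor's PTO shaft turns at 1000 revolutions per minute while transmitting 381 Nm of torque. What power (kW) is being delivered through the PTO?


P = 2*pi*n*T / 60000
  = 2*pi * 1000 * 381 / 60000
  = 2393893.60 / 60000
  = 39.90 kW


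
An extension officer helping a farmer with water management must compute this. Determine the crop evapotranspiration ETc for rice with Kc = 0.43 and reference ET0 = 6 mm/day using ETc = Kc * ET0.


ETc = Kc * ET0
    = 0.43 * 6
    = 2.58 mm/day


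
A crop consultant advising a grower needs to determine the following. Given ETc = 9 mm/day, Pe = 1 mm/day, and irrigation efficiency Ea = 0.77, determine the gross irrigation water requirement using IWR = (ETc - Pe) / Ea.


IWR = (ETc - Pe) / Ea
    = (9 - 1) / 0.77
    = 8 / 0.77
    = 10.39 mm/day


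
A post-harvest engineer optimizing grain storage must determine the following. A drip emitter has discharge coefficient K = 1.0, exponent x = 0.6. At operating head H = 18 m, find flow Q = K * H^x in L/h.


Q = K * H^x
  = 1.0 * 18^0.6
  = 1.0 * 5.6645
  = 5.66 L/h


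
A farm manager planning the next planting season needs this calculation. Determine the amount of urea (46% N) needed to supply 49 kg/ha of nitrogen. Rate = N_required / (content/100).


Rate = N_required / (N_content / 100)
     = 49 / (46 / 100)
     = 49 / 0.46
     = 106.52 kg/ha


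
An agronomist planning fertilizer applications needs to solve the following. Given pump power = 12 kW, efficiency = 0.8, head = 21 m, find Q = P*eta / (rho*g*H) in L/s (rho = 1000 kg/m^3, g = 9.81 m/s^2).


Q = (P * 1000 * eta) / (rho * g * H)
  = (12 * 1000 * 0.8) / (1000 * 9.81 * 21)
  = 9600 / 206010
  = 0.04660 m^3/s = 46.60 L/s


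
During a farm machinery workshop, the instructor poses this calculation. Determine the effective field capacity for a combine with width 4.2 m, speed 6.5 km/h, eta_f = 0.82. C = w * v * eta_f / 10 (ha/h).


C = w * v * eta_f / 10
  = 4.2 * 6.5 * 0.82 / 10
  = 22.39 / 10
  = 2.24 ha/h


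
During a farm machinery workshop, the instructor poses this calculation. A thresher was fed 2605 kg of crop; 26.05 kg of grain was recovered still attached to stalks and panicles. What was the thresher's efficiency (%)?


eta = (total - unthreshed) / total * 100
    = (2605 - 26.05) / 2605 * 100
    = 2578.95 / 2605 * 100
    = 99%


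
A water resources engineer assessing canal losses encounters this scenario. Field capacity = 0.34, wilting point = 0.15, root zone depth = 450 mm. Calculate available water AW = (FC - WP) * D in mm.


AW = (FC - WP) * D
   = (0.34 - 0.15) * 450
   = 0.19 * 450
   = 85.50 mm


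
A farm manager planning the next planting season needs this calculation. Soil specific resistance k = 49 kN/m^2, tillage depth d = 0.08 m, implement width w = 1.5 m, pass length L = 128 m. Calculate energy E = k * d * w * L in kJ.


E = k * d * w * L
  = 49 * 0.08 * 1.5 * 128
  = 752.64 kJ


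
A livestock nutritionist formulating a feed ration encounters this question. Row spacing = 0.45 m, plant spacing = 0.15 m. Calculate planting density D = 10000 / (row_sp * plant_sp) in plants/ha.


D = 10000 / (row_sp * plant_sp)
  = 10000 / (0.45 * 0.15)
  = 10000 / 0.0675
  = 148148.15 plants/ha


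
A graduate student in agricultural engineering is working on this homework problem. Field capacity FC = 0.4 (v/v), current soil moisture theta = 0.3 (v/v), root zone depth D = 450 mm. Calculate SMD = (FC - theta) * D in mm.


SMD = (FC - theta) * D
    = (0.4 - 0.3) * 450
    = 0.100 * 450
    = 45 mm


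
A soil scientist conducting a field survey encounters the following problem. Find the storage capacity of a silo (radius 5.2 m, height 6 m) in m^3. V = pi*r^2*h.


V = pi * r^2 * h
  = pi * 5.2^2 * 6
  = pi * 27.04 * 6
  = 509.69 m^3


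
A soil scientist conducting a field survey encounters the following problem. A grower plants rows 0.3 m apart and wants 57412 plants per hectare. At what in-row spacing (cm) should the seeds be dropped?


spacing = 10000 / (row_sp * density)
        = 10000 / (0.3 * 57412)
        = 10000 / 17223.60
        = 0.58060 m = 58.06 cm


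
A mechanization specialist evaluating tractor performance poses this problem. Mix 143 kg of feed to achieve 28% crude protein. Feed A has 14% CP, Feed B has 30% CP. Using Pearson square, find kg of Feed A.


parts_A = CP_b - target = 30 - 28 = 2
parts_B = target - CP_a = 28 - 14 = 14
total_parts = 2 + 14 = 16
Feed A = 143 * 2 / 16 = 17.88 kg
Feed B = 143 * 14 / 16 = 125.13 kg

17.88 kg


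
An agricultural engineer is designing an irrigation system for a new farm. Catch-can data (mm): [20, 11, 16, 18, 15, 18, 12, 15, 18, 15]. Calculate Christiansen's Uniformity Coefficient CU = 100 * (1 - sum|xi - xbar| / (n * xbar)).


xbar = 158 / 10 = 15.800
sum|xi - xbar| = 22
CU = 100 * (1 - 22 / (10 * 15.800))
   = 100 * (1 - 0.1392)
   = 86.08%


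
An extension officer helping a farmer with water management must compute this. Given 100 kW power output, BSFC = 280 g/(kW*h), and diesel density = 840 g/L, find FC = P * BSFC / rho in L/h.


FC = P * BSFC / rho_fuel
   = 100 * 280 / 840
   = 28000 / 840
   = 33.33 L/h


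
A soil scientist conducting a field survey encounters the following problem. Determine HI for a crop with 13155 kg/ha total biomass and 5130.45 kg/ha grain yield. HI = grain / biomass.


HI = grain_yield / biomass
   = 5130.45 / 13155
   = 0.39


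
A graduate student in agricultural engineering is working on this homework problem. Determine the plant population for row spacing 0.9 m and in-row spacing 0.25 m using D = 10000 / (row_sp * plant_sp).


D = 10000 / (row_sp * plant_sp)
  = 10000 / (0.9 * 0.25)
  = 10000 / 0.2250
  = 44444.44 plants/ha


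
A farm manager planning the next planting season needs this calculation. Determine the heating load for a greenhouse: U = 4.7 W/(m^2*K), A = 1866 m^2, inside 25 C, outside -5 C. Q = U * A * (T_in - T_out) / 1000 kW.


dT = 25 - (-5) = 30 K
Q = U * A * dT
  = 4.7 * 1866 * 30
  = 263106 W = 263.11 kW


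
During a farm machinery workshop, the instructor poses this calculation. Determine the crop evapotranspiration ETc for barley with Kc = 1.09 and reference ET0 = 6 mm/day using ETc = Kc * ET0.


ETc = Kc * ET0
    = 1.09 * 6
    = 6.54 mm/day


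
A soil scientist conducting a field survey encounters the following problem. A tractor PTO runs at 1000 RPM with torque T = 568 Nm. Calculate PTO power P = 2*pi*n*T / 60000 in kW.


P = 2*pi*n*T / 60000
  = 2*pi * 1000 * 568 / 60000
  = 3568849.25 / 60000
  = 59.48 kW


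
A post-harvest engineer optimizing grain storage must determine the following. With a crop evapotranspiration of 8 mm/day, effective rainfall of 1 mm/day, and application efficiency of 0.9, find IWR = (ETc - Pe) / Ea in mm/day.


IWR = (ETc - Pe) / Ea
    = (8 - 1) / 0.9
    = 7 / 0.9
    = 7.78 mm/day


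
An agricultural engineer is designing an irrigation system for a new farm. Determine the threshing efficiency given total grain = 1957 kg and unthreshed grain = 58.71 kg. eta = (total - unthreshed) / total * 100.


eta = (total - unthreshed) / total * 100
    = (1957 - 58.71) / 1957 * 100
    = 1898.29 / 1957 * 100
    = 97%


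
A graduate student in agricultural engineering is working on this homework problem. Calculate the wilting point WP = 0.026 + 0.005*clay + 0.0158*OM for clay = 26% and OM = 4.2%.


WP = 0.026 + 0.005*26 + 0.0158*4.2
   = 0.026 + 0.1300 + 0.0664
   = 0.2224


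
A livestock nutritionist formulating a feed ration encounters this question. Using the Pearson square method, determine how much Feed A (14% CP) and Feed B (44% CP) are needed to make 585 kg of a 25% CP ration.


parts_A = CP_b - target = 44 - 25 = 19
parts_B = target - CP_a = 25 - 14 = 11
total_parts = 19 + 11 = 30
Feed A = 585 * 19 / 30 = 370.50 kg
Feed B = 585 * 11 / 30 = 214.50 kg

370.50 kg


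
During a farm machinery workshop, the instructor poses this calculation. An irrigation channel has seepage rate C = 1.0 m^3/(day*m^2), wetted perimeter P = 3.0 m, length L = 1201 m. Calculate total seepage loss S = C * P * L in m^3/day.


S = C * P * L
  = 1.0 * 3.0 * 1201
  = 3603 m^3/day


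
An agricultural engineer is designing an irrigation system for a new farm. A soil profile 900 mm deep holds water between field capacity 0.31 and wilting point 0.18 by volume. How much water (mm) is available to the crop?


AW = (FC - WP) * D
   = (0.31 - 0.18) * 900
   = 0.13 * 900
   = 117 mm


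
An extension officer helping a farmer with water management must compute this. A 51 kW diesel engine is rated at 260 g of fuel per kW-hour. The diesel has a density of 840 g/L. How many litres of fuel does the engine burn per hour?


FC = P * BSFC / rho_fuel
   = 51 * 260 / 840
   = 13260 / 840
   = 15.79 L/h


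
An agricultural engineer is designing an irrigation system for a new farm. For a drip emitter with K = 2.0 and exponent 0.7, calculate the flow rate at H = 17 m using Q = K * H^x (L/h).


Q = K * H^x
  = 2.0 * 17^0.7
  = 2.0 * 7.2663
  = 14.53 L/h


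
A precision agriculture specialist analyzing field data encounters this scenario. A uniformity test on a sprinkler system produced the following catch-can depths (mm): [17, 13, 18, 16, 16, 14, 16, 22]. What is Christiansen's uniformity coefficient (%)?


xbar = 132 / 8 = 16.500
sum|xi - xbar| = 15
CU = 100 * (1 - 15 / (8 * 16.500))
   = 100 * (1 - 0.1136)
   = 88.64%


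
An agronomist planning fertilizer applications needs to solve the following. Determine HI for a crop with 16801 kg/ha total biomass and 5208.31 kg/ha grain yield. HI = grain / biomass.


HI = grain_yield / biomass
   = 5208.31 / 16801
   = 0.31


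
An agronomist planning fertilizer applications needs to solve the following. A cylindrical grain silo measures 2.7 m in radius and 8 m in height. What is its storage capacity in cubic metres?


V = pi * r^2 * h
  = pi * 2.7^2 * 8
  = pi * 7.29 * 8
  = 183.22 m^3


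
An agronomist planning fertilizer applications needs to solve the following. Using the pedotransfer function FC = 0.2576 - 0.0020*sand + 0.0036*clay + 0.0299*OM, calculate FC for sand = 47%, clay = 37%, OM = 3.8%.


FC = 0.2576 - 0.0020*47 + 0.0036*37 + 0.0299*3.8
   = 0.2576 - 0.0940 + 0.1332 + 0.1136
   = 0.4104


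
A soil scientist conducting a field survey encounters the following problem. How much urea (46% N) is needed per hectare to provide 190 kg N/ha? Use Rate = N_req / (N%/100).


Rate = N_required / (N_content / 100)
     = 190 / (46 / 100)
     = 190 / 0.46
     = 413.04 kg/ha


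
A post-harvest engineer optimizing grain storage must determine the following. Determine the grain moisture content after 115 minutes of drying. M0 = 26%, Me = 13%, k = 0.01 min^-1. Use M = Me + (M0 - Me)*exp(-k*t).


M = Me + (M0 - Me) * e^(-k*t)
  = 13 + (26 - 13) * e^(-0.01*115)
  = 13 + 13 * e^(-1.150)
  = 13 + 13 * 0.31664
  = 13 + 4.1163
  = 17.12%


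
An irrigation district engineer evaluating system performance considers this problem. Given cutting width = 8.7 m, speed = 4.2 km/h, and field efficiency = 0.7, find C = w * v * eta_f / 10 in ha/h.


C = w * v * eta_f / 10
  = 8.7 * 4.2 * 0.7 / 10
  = 25.58 / 10
  = 2.56 ha/h


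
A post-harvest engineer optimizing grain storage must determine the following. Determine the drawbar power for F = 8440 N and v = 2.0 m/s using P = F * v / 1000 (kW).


P = F * v / 1000
  = 8440 * 2.0 / 1000
  = 16880 / 1000
  = 16.88 kW


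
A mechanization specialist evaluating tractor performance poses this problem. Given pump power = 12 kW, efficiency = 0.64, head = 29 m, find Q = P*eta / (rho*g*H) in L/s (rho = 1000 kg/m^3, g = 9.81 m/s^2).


Q = (P * 1000 * eta) / (rho * g * H)
  = (12 * 1000 * 0.64) / (1000 * 9.81 * 29)
  = 7680 / 284490
  = 0.02700 m^3/s = 27.00 L/s


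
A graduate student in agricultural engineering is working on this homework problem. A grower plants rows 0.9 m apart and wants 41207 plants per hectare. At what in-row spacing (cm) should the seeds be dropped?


spacing = 10000 / (row_sp * density)
        = 10000 / (0.9 * 41207)
        = 10000 / 37086.30
        = 0.26964 m = 26.96 cm


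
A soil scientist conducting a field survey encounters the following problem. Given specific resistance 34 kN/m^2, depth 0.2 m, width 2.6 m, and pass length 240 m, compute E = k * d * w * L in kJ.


E = k * d * w * L
  = 34 * 0.2 * 2.6 * 240
  = 4243.20 kJ


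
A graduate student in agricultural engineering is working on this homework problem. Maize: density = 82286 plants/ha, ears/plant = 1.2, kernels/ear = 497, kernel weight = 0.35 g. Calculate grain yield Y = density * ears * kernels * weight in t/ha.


Y = density * ears * kernels * kw
  = 82286 * 1.2 * 497 * 0.35 g/ha
  = 17176379.64 g/ha
  = 17176.38 kg/ha = 17.18 t/ha


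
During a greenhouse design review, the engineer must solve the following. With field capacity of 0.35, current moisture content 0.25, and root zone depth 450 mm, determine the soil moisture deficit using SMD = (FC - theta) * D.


SMD = (FC - theta) * D
    = (0.35 - 0.25) * 450
    = 0.100 * 450
    = 45 mm


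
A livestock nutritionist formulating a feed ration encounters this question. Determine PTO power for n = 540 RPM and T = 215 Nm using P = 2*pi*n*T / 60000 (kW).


P = 2*pi*n*T / 60000
  = 2*pi * 540 * 215 / 60000
  = 729477.81 / 60000
  = 12.16 kW


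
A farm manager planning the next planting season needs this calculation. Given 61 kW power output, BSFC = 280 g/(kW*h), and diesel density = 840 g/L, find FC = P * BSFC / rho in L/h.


FC = P * BSFC / rho_fuel
   = 61 * 280 / 840
   = 17080 / 840
   = 20.33 L/h


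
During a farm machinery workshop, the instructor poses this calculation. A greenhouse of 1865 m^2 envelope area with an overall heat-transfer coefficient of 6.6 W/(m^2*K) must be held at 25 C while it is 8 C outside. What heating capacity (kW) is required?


dT = 25 - (8) = 17 K
Q = U * A * dT
  = 6.6 * 1865 * 17
  = 209253 W = 209.25 kW


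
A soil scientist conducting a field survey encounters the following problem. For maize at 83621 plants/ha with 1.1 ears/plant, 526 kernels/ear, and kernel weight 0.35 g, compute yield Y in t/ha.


Y = density * ears * kernels * kw
  = 83621 * 1.1 * 526 * 0.35 g/ha
  = 16934088.71 g/ha
  = 16934.09 kg/ha = 16.93 t/ha


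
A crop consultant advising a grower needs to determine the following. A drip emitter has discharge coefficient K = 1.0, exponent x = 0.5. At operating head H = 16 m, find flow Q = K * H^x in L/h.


Q = K * H^x
  = 1.0 * 16^0.5
  = 1.0 * 4
  = 4 L/h


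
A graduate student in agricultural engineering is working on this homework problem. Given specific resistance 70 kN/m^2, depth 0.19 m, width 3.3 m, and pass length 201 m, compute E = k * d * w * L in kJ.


E = k * d * w * L
  = 70 * 0.19 * 3.3 * 201
  = 8821.89 kJ


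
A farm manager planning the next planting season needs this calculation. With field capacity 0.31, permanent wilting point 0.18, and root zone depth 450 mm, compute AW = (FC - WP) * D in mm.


AW = (FC - WP) * D
   = (0.31 - 0.18) * 450
   = 0.13 * 450
   = 58.50 mm


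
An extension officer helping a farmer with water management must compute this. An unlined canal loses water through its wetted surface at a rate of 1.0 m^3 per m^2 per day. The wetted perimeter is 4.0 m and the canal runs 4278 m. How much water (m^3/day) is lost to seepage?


S = C * P * L
  = 1.0 * 4.0 * 4278
  = 17112 m^3/day


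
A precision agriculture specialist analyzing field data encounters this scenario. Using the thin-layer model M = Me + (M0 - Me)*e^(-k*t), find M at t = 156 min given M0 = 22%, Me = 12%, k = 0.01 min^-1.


M = Me + (M0 - Me) * e^(-k*t)
  = 12 + (22 - 12) * e^(-0.01*156)
  = 12 + 10 * e^(-1.560)
  = 12 + 10 * 0.21014
  = 12 + 2.1014
  = 14.10%


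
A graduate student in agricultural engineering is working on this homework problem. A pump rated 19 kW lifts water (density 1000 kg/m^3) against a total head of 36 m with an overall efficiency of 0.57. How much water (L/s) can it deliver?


Q = (P * 1000 * eta) / (rho * g * H)
  = (19 * 1000 * 0.57) / (1000 * 9.81 * 36)
  = 10830 / 353160
  = 0.03067 m^3/s = 30.67 L/s


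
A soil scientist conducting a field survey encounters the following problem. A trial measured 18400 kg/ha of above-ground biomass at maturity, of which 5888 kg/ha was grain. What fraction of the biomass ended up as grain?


HI = grain_yield / biomass
   = 5888 / 18400
   = 0.32


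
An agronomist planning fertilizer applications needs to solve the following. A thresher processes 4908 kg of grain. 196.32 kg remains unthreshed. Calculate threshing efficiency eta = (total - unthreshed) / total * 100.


eta = (total - unthreshed) / total * 100
    = (4908 - 196.32) / 4908 * 100
    = 4711.68 / 4908 * 100
    = 96%


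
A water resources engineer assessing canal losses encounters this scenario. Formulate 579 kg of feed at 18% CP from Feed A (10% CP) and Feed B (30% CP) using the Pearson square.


parts_A = CP_b - target = 30 - 18 = 12
parts_B = target - CP_a = 18 - 10 = 8
total_parts = 12 + 8 = 20
Feed A = 579 * 12 / 20 = 347.40 kg
Feed B = 579 * 8 / 20 = 231.60 kg

347.40 kg


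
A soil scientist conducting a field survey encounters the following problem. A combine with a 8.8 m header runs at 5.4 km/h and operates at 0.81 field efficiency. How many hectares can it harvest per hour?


C = w * v * eta_f / 10
  = 8.8 * 5.4 * 0.81 / 10
  = 38.49 / 10
  = 3.85 ha/h


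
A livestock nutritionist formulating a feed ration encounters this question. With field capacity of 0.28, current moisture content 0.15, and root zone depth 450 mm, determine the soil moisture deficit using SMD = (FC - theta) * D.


SMD = (FC - theta) * D
    = (0.28 - 0.15) * 450
    = 0.130 * 450
    = 58.50 mm


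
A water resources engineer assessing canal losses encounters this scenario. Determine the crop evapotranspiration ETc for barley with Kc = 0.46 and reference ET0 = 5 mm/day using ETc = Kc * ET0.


ETc = Kc * ET0
    = 0.46 * 5
    = 2.30 mm/day


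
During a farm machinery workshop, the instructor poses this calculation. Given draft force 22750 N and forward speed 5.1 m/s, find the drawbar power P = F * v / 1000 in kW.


P = F * v / 1000
  = 22750 * 5.1 / 1000
  = 116025 / 1000
  = 116.03 kW


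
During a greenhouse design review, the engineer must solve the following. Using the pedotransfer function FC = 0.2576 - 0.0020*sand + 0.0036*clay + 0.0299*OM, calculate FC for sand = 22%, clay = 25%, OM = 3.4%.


FC = 0.2576 - 0.0020*22 + 0.0036*25 + 0.0299*3.4
   = 0.2576 - 0.0440 + 0.0900 + 0.1017
   = 0.4053


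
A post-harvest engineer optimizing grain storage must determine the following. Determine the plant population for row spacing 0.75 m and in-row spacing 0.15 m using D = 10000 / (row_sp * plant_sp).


D = 10000 / (row_sp * plant_sp)
  = 10000 / (0.75 * 0.15)
  = 10000 / 0.1125
  = 88888.89 plants/ha


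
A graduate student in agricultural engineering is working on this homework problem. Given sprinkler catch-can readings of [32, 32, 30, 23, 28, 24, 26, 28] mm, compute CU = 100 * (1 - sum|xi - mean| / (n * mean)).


xbar = 223 / 8 = 27.875
sum|xi - xbar| = 21.250
CU = 100 * (1 - 21.250 / (8 * 27.875))
   = 100 * (1 - 0.0953)
   = 90.47%


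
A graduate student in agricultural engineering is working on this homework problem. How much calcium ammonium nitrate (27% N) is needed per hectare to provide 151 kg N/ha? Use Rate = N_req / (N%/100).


Rate = N_required / (N_content / 100)
     = 151 / (27 / 100)
     = 151 / 0.27
     = 559.26 kg/ha


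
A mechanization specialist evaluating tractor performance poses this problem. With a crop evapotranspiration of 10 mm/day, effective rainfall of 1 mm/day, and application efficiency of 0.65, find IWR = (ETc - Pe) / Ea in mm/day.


IWR = (ETc - Pe) / Ea
    = (10 - 1) / 0.65
    = 9 / 0.65
    = 13.85 mm/day


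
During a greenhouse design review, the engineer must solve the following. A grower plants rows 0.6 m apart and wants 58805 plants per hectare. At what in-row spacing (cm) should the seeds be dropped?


spacing = 10000 / (row_sp * density)
        = 10000 / (0.6 * 58805)
        = 10000 / 35283
        = 0.28342 m = 28.34 cm


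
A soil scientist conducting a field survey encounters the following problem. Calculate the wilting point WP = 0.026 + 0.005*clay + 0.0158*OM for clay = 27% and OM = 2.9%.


WP = 0.026 + 0.005*27 + 0.0158*2.9
   = 0.026 + 0.1350 + 0.0458
   = 0.2068


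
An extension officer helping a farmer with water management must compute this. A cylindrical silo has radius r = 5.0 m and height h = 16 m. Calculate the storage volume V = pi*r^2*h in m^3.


V = pi * r^2 * h
  = pi * 5.0^2 * 16
  = pi * 25 * 16
  = 1256.64 m^3


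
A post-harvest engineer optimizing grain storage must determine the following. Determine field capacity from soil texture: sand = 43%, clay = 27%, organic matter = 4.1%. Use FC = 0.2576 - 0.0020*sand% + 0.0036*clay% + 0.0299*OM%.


FC = 0.2576 - 0.0020*43 + 0.0036*27 + 0.0299*4.1
   = 0.2576 - 0.0860 + 0.0972 + 0.1226
   = 0.3914


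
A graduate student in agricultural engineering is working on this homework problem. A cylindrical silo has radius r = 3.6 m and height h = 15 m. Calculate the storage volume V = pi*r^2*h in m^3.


V = pi * r^2 * h
  = pi * 3.6^2 * 15
  = pi * 12.96 * 15
  = 610.73 m^3


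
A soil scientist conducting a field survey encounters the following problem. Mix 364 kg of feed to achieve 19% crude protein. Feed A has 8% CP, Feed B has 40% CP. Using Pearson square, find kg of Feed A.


parts_A = CP_b - target = 40 - 19 = 21
parts_B = target - CP_a = 19 - 8 = 11
total_parts = 21 + 11 = 32
Feed A = 364 * 21 / 32 = 238.88 kg
Feed B = 364 * 11 / 32 = 125.13 kg

238.88 kg


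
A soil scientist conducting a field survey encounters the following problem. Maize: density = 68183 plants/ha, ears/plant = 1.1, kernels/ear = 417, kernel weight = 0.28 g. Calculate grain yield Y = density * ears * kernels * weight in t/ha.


Y = density * ears * kernels * kw
  = 68183 * 1.1 * 417 * 0.28 g/ha
  = 8757151.79 g/ha
  = 8757.15 kg/ha = 8.76 t/ha


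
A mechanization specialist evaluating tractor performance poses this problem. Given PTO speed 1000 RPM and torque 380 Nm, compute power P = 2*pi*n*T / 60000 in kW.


P = 2*pi*n*T / 60000
  = 2*pi * 1000 * 380 / 60000
  = 2387610.42 / 60000
  = 39.79 kW


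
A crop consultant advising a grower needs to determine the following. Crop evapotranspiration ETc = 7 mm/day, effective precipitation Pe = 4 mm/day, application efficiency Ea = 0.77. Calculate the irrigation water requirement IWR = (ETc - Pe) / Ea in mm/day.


IWR = (ETc - Pe) / Ea
    = (7 - 4) / 0.77
    = 3 / 0.77
    = 3.90 mm/day


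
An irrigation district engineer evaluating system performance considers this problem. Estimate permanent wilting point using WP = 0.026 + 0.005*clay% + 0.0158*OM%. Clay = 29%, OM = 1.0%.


WP = 0.026 + 0.005*29 + 0.0158*1.0
   = 0.026 + 0.1450 + 0.0158
   = 0.1868


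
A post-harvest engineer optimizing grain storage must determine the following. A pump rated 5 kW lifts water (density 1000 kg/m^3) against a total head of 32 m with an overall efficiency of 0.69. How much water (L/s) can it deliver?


Q = (P * 1000 * eta) / (rho * g * H)
  = (5 * 1000 * 0.69) / (1000 * 9.81 * 32)
  = 3450 / 313920
  = 0.01099 m^3/s = 10.99 L/s


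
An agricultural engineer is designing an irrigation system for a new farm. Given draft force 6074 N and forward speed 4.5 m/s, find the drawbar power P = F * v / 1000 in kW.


P = F * v / 1000
  = 6074 * 4.5 / 1000
  = 27333 / 1000
  = 27.33 kW


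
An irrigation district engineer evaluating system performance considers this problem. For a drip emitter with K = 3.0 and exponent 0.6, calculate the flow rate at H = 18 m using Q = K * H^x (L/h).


Q = K * H^x
  = 3.0 * 18^0.6
  = 3.0 * 5.6645
  = 16.99 L/h


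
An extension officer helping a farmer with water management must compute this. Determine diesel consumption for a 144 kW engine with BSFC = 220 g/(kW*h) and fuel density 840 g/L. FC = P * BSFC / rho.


FC = P * BSFC / rho_fuel
   = 144 * 220 / 840
   = 31680 / 840
   = 37.71 L/h


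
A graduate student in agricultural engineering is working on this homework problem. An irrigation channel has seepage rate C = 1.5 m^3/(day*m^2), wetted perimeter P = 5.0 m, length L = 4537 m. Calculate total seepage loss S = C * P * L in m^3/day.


S = C * P * L
  = 1.5 * 5.0 * 4537
  = 34027.50 m^3/day


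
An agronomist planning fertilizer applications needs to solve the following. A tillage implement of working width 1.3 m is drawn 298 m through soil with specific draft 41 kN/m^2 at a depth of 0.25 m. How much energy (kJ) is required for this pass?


E = k * d * w * L
  = 41 * 0.25 * 1.3 * 298
  = 3970.85 kJ


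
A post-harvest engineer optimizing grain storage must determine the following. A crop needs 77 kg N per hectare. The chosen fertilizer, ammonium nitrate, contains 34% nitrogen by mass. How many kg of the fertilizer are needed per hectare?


Rate = N_required / (N_content / 100)
     = 77 / (34 / 100)
     = 77 / 0.34
     = 226.47 kg/ha


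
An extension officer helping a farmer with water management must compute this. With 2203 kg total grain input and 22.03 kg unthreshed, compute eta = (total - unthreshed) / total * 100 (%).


eta = (total - unthreshed) / total * 100
    = (2203 - 22.03) / 2203 * 100
    = 2180.97 / 2203 * 100
    = 99%


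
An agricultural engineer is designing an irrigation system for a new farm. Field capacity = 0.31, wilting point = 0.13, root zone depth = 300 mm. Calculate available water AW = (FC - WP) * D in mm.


AW = (FC - WP) * D
   = (0.31 - 0.13) * 300
   = 0.18 * 300
   = 54 mm


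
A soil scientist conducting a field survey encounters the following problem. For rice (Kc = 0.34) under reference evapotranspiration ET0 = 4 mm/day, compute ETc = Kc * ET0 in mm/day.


ETc = Kc * ET0
    = 0.34 * 4
    = 1.36 mm/day


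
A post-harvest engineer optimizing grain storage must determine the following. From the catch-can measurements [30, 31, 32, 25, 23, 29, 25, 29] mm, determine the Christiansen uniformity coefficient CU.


xbar = 224 / 8 = 28
sum|xi - xbar| = 22
CU = 100 * (1 - 22 / (8 * 28))
   = 100 * (1 - 0.0982)
   = 90.18%


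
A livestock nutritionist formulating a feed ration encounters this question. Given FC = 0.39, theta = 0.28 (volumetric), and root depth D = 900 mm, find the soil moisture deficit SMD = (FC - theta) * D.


SMD = (FC - theta) * D
    = (0.39 - 0.28) * 900
    = 0.110 * 900
    = 99 mm


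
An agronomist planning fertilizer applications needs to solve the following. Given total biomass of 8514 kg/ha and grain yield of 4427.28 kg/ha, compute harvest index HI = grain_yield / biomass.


HI = grain_yield / biomass
   = 4427.28 / 8514
   = 0.52


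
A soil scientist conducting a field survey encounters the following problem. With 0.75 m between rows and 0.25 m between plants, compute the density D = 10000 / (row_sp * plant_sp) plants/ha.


D = 10000 / (row_sp * plant_sp)
  = 10000 / (0.75 * 0.25)
  = 10000 / 0.1875
  = 53333.33 plants/ha


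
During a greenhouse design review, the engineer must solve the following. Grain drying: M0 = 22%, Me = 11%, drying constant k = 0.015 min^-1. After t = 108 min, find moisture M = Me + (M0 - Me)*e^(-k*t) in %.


M = Me + (M0 - Me) * e^(-k*t)
  = 11 + (22 - 11) * e^(-0.015*108)
  = 11 + 11 * e^(-1.620)
  = 11 + 11 * 0.19790
  = 11 + 2.1769
  = 13.18%


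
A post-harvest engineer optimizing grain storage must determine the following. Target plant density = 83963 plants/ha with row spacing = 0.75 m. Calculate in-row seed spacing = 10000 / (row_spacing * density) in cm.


spacing = 10000 / (row_sp * density)
        = 10000 / (0.75 * 83963)
        = 10000 / 62972.25
        = 0.15880 m = 15.88 cm


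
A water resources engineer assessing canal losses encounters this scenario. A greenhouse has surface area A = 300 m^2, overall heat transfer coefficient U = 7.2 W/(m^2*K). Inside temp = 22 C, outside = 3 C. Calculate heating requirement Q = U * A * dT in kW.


dT = 22 - (3) = 19 K
Q = U * A * dT
  = 7.2 * 300 * 19
  = 41040 W = 41.04 kW


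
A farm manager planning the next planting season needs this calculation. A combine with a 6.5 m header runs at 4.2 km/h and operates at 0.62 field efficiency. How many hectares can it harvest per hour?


C = w * v * eta_f / 10
  = 6.5 * 4.2 * 0.62 / 10
  = 16.93 / 10
  = 1.69 ha/h


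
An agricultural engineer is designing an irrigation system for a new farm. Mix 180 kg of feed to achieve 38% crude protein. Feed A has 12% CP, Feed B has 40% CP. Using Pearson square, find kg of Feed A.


parts_A = CP_b - target = 40 - 38 = 2
parts_B = target - CP_a = 38 - 12 = 26
total_parts = 2 + 26 = 28
Feed A = 180 * 2 / 28 = 12.86 kg
Feed B = 180 * 26 / 28 = 167.14 kg

12.86 kg


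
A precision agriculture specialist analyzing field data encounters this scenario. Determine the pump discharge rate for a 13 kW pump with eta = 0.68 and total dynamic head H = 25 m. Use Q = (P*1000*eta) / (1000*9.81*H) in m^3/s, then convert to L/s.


Q = (P * 1000 * eta) / (rho * g * H)
  = (13 * 1000 * 0.68) / (1000 * 9.81 * 25)
  = 8840 / 245250
  = 0.03604 m^3/s = 36.04 L/s


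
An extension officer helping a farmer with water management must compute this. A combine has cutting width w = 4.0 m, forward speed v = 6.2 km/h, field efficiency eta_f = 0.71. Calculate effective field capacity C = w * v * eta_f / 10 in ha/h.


C = w * v * eta_f / 10
  = 4.0 * 6.2 * 0.71 / 10
  = 17.61 / 10
  = 1.76 ha/h


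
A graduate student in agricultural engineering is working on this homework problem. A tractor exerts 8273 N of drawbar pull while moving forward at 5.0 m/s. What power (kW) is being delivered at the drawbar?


P = F * v / 1000
  = 8273 * 5.0 / 1000
  = 41365 / 1000
  = 41.37 kW


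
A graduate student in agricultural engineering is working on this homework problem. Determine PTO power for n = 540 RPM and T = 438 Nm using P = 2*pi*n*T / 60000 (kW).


P = 2*pi*n*T / 60000
  = 2*pi * 540 * 438 / 60000
  = 1486098.99 / 60000
  = 24.77 kW


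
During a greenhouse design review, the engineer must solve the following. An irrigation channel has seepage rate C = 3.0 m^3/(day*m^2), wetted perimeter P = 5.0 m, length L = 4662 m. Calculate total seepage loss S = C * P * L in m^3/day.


S = C * P * L
  = 3.0 * 5.0 * 4662
  = 69930 m^3/day


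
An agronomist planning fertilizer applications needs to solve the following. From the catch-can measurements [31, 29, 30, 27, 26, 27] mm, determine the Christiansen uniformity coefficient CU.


xbar = 170 / 6 = 28.333
sum|xi - xbar| = 10
CU = 100 * (1 - 10 / (6 * 28.333))
   = 100 * (1 - 0.0588)
   = 94.12%


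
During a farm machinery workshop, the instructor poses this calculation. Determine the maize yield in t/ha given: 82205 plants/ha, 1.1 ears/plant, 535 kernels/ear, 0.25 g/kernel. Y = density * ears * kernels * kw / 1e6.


Y = density * ears * kernels * kw
  = 82205 * 1.1 * 535 * 0.25 g/ha
  = 12094410.63 g/ha
  = 12094.41 kg/ha = 12.09 t/ha


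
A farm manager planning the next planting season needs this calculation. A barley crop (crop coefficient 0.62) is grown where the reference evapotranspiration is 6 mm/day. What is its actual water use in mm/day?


ETc = Kc * ET0
    = 0.62 * 6
    = 3.72 mm/day


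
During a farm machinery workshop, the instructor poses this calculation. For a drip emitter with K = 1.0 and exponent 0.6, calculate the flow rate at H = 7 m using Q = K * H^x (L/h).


Q = K * H^x
  = 1.0 * 7^0.6
  = 1.0 * 3.2141
  = 3.21 L/h


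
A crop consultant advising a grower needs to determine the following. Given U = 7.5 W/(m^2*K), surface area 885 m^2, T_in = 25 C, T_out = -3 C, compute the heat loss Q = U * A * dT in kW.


dT = 25 - (-3) = 28 K
Q = U * A * dT
  = 7.5 * 885 * 28
  = 185850 W = 185.85 kW


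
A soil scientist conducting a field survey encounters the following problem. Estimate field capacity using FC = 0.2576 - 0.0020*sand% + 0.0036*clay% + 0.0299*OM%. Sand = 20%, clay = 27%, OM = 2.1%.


FC = 0.2576 - 0.0020*20 + 0.0036*27 + 0.0299*2.1
   = 0.2576 - 0.0400 + 0.0972 + 0.0628
   = 0.3776


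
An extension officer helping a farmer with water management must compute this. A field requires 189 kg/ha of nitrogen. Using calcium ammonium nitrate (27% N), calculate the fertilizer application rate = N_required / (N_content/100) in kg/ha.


Rate = N_required / (N_content / 100)
     = 189 / (27 / 100)
     = 189 / 0.27
     = 700 kg/ha


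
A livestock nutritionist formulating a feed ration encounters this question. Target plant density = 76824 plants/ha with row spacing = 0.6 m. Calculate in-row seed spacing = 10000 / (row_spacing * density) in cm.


spacing = 10000 / (row_sp * density)
        = 10000 / (0.6 * 76824)
        = 10000 / 46094.40
        = 0.21695 m = 21.69 cm


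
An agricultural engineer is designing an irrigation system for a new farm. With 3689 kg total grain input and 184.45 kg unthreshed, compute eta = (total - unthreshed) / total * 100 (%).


eta = (total - unthreshed) / total * 100
    = (3689 - 184.45) / 3689 * 100
    = 3504.55 / 3689 * 100
    = 95%


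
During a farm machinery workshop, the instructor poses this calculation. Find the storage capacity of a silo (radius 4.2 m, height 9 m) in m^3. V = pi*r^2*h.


V = pi * r^2 * h
  = pi * 4.2^2 * 9
  = pi * 17.64 * 9
  = 498.76 m^3


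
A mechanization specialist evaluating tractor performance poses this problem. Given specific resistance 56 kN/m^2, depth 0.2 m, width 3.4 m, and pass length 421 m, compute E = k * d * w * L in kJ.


E = k * d * w * L
  = 56 * 0.2 * 3.4 * 421
  = 16031.68 kJ


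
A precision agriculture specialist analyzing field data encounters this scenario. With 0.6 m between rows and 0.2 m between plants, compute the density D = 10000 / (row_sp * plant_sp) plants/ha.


D = 10000 / (row_sp * plant_sp)
  = 10000 / (0.6 * 0.2)
  = 10000 / 0.1200
  = 83333.33 plants/ha


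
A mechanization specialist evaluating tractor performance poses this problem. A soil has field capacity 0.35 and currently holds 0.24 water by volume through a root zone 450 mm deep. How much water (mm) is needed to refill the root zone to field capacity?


SMD = (FC - theta) * D
    = (0.35 - 0.24) * 450
    = 0.110 * 450
    = 49.50 mm


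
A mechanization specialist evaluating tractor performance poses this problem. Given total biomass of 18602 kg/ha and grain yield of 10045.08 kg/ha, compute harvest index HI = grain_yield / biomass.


HI = grain_yield / biomass
   = 10045.08 / 18602
   = 0.54


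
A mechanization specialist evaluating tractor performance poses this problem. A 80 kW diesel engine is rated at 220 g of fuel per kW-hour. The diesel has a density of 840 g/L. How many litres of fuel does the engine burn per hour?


FC = P * BSFC / rho_fuel
   = 80 * 220 / 840
   = 17600 / 840
   = 20.95 L/h


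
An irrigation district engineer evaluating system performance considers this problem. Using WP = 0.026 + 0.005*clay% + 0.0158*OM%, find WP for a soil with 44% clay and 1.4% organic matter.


WP = 0.026 + 0.005*44 + 0.0158*1.4
   = 0.026 + 0.2200 + 0.0221
   = 0.2681


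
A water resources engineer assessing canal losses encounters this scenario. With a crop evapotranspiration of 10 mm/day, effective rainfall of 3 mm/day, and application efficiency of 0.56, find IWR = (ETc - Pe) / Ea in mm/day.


IWR = (ETc - Pe) / Ea
    = (10 - 3) / 0.56
    = 7 / 0.56
    = 12.50 mm/day


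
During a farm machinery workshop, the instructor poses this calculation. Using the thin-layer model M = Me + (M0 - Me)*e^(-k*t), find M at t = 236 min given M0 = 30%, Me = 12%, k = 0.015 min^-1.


M = Me + (M0 - Me) * e^(-k*t)
  = 12 + (30 - 12) * e^(-0.015*236)
  = 12 + 18 * e^(-3.540)
  = 12 + 18 * 0.02901
  = 12 + 0.5222
  = 12.52%


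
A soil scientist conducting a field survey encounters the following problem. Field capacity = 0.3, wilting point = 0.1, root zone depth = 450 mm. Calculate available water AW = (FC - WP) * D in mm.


AW = (FC - WP) * D
   = (0.3 - 0.1) * 450
   = 0.20 * 450
   = 90 mm


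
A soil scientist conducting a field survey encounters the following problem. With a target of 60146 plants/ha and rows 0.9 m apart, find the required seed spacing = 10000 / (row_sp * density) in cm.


spacing = 10000 / (row_sp * density)
        = 10000 / (0.9 * 60146)
        = 10000 / 54131.40
        = 0.18474 m = 18.47 cm
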